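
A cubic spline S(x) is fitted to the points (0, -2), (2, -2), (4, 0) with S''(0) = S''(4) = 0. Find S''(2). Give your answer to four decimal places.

0.7500

Put M_i = S'' at the i-th knot. Here h = (2, 2) and Δ = (0, 1), so the interior equations h_(i-1)·M_(i-1) + 2(h_(i-1)+h_i)·M_i + h_i·M_(i+1) = 6(Δ_i − Δ_(i-1)) read
  2·M_0 + 8·M_1 + 2·M_2 = 6(Δ_1 - Δ_0) = 6
Natural end conditions: M_0 = M_2 = 0.
Solving the tridiagonal system: M_0 = 0, M_1 = 3/4, M_2 = 0.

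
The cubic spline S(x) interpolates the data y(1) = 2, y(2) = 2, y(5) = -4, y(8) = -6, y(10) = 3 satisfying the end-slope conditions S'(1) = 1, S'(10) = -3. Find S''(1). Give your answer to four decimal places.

Write σ_i for S''(x_i). With h_i = 1, 3, 3, 2 and divided differences Δ_i = 0, -2, -2/3, 9/2, the continuity of S' gives the tridiagonal system
  1·σ_0 + 8·σ_1 + 3·σ_2 = 6(Δ_1 - Δ_0) = -12
  3·σ_1 + 12·σ_2 + 3·σ_3 = 6(Δ_2 - Δ_1) = 8
  3·σ_2 + 10·σ_3 + 2·σ_4 = 6(Δ_3 - Δ_2) = 31
Clamped end conditions give two more equations: 2h_0·σ_0 + h_0·σ_1 = 6(Δ_0 - S'(1)) = -6 and h_3·σ_3 + 2h_3·σ_4 = 6(S'(10) - Δ_3) = -45.
Hence σ_0 = -743/294, σ_1 = -139/147, σ_2 = -187/294, σ_3 = 905/147, σ_4 = -8425/588.

-2.5272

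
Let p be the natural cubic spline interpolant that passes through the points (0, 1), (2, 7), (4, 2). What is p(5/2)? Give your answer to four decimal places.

6.6523

Let M_i = p''(x_i). Step sizes h_i = 2, 2; slopes of the chords Δ_i = (y_(i+1) - y_i)/h_i = 3, -5/2.
  2·M_0 + 8·M_1 + 2·M_2 = 6(Δ_1 - Δ_0) = -33
Natural end conditions: M_0 = M_2 = 0.
Solving the tridiagonal system: M_0 = 0, M_1 = -33/8, M_2 = 0.
On [2, 4], p(t) = 7 + 1/4·(t - 2) - 33/16·(t - 2)² + 11/32·(t - 2)³.
With (t - 2) = 1/2: p(5/2) = 1703/256.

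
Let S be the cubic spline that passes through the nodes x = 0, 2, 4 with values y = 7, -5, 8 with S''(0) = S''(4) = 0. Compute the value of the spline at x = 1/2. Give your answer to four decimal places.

Put M_i = S'' at the i-th knot. Here h = (2, 2) and Δ = (-6, 13/2), so the interior equations h_(i-1)·M_(i-1) + 2(h_(i-1)+h_i)·M_i + h_i·M_(i+1) = 6(Δ_i − Δ_(i-1)) read
  2·M_0 + 8·M_1 + 2·M_2 = 6(Δ_1 - Δ_0) = 75
Natural end conditions: M_0 = M_2 = 0.
Forward elimination and back-substitution give M_0 = 0, M_1 = 75/8, M_2 = 0.
On [0, 2], S(x) = 7 - 73/8·x + 0·x² + 25/32·x³.
With x = 1/2: S(1/2) = 649/256.

2.5352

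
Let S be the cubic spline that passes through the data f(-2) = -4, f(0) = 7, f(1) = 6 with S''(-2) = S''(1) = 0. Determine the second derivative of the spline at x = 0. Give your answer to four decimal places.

-6.5000

Put σ_i = S'' at the i-th knot. Here h = (2, 1) and Δ = (11/2, -1), so the interior equations h_(i-1)·σ_(i-1) + 2(h_(i-1)+h_i)·σ_i + h_i·σ_(i+1) = 6(Δ_i − Δ_(i-1)) read
  2·σ_0 + 6·σ_1 + 1·σ_2 = 6(Δ_1 - Δ_0) = -39
Natural end conditions: σ_0 = σ_2 = 0.
Solving: σ_0 = 0, σ_1 = -13/2, σ_2 = 0.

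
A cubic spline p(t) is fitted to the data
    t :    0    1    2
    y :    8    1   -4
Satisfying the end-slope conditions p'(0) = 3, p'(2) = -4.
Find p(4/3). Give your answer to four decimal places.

Put M_i = p'' at the i-th knot. Here h = (1, 1) and Δ = (-7, -5), so the interior equations h_(i-1)·M_(i-1) + 2(h_(i-1)+h_i)·M_i + h_i·M_(i+1) = 6(Δ_i − Δ_(i-1)) read
  1·M_0 + 4·M_1 + 1·M_2 = 6(Δ_1 - Δ_0) = 12
Clamped end conditions give two more equations: 2h_0·M_0 + h_0·M_1 = 6(Δ_0 - p'(0)) = -60 and h_1·M_1 + 2h_1·M_2 = 6(p'(2) - Δ_1) = 6.
Hence M_0 = -73/2, M_1 = 13, M_2 = -7/2.
On [1, 2], p(t) = 1 - 35/4·(t - 1) + 13/2·(t - 1)² - 11/4·(t - 1)³.
With (t - 1) = 1/3: p(4/3) = -35/27.

-1.2963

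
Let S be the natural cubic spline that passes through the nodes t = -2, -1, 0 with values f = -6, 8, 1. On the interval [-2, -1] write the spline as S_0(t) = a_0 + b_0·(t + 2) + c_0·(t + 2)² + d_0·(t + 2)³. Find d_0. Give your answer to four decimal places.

-5.2500

Put M_i = S'' at the i-th knot. Here h = (1, 1) and Δ = (14, -7), so the interior equations h_(i-1)·M_(i-1) + 2(h_(i-1)+h_i)·M_i + h_i·M_(i+1) = 6(Δ_i − Δ_(i-1)) read
  1·M_0 + 4·M_1 + 1·M_2 = 6(Δ_1 - Δ_0) = -126
Natural end conditions: M_0 = M_2 = 0.
Forward elimination and back-substitution give M_0 = 0, M_1 = -63/2, M_2 = 0.
On [-2, -1], with S_0(t) = a_0 + b_0·(t + 2) + c_0·(t + 2)² + d_0·(t + 2)³: c_0 = M_0/2 = 0, d_0 = (M_1 - M_0)/(6h_0) = -21/4, b_0 = Δ_0 - h_0(2M_0 + M_1)/6 = 77/4.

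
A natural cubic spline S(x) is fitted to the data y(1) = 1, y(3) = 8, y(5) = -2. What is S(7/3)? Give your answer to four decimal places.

Write m_i for S''(x_i). With h_i = 2, 2 and divided differences Δ_i = 7/2, -5, the continuity of S' gives the tridiagonal system
  2·m_0 + 8·m_1 + 2·m_2 = 6(Δ_1 - Δ_0) = -51
Natural end conditions: m_0 = m_2 = 0.
Solving the tridiagonal system: m_0 = 0, m_1 = -51/8, m_2 = 0.
On [1, 3], S(x) = 1 + 45/8·(x - 1) + 0·(x - 1)² - 17/32·(x - 1)³.
With (x - 1) = 4/3: S(7/3) = 391/54.

7.2407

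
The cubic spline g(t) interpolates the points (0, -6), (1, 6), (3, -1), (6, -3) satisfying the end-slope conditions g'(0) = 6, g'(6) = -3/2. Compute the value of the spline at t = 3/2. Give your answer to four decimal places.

Let M_i = g''(x_i). Step sizes h_i = 1, 2, 3; slopes of the chords Δ_i = (y_(i+1) - y_i)/h_i = 12, -7/2, -2/3.
  1·M_0 + 6·M_1 + 2·M_2 = 6(Δ_1 - Δ_0) = -93
  2·M_1 + 10·M_2 + 3·M_3 = 6(Δ_2 - Δ_1) = 17
Clamped end conditions give two more equations: 2h_0·M_0 + h_0·M_1 = 6(Δ_0 - g'(0)) = 36 and h_2·M_2 + 2h_2·M_3 = 6(g'(6) - Δ_2) = -5.
Solving: M_0 = 1681/57, M_1 = -1310/57, M_2 = 439/57, M_3 = -89/19.
On [1, 3], g(t) = 6 + 1055/114·(t - 1) - 655/57·(t - 1)² + 583/228·(t - 1)³.
With (t - 1) = 1/2: g(3/2) = 4909/608.

8.0740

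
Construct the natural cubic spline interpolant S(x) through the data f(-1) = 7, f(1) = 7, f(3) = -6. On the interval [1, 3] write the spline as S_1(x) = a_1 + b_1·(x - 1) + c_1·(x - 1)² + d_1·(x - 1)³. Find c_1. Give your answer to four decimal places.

Write M_i for S''(x_i). With h_i = 2, 2 and divided differences Δ_i = 0, -13/2, the continuity of S' gives the tridiagonal system
  2·M_0 + 8·M_1 + 2·M_2 = 6(Δ_1 - Δ_0) = -39
Natural end conditions: M_0 = M_2 = 0.
Forward elimination and back-substitution give M_0 = 0, M_1 = -39/8, M_2 = 0.
On [1, 3], with S_1(x) = a_1 + b_1·(x - 1) + c_1·(x - 1)² + d_1·(x - 1)³: c_1 = M_1/2 = -39/16, d_1 = (M_2 - M_1)/(6h_1) = 13/32, b_1 = Δ_1 - h_1(2M_1 + M_2)/6 = -13/4.

-2.4375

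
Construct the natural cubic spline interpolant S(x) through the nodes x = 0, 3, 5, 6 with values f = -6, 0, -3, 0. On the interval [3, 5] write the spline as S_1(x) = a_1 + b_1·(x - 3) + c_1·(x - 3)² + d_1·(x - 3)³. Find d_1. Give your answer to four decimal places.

0.7321

Let σ_i = S''(x_i). Step sizes h_i = 3, 2, 1; slopes of the chords Δ_i = (y_(i+1) - y_i)/h_i = 2, -3/2, 3.
  3·σ_0 + 10·σ_1 + 2·σ_2 = 6(Δ_1 - Δ_0) = -21
  2·σ_1 + 6·σ_2 + 1·σ_3 = 6(Δ_2 - Δ_1) = 27
Natural end conditions: σ_0 = σ_3 = 0.
Solving: σ_0 = 0, σ_1 = -45/14, σ_2 = 39/7, σ_3 = 0.
On [3, 5], with S_1(x) = a_1 + b_1·(x - 3) + c_1·(x - 3)² + d_1·(x - 3)³: c_1 = σ_1/2 = -45/28, d_1 = (σ_2 - σ_1)/(6h_1) = 41/56, b_1 = Δ_1 - h_1(2σ_1 + σ_2)/6 = -17/14.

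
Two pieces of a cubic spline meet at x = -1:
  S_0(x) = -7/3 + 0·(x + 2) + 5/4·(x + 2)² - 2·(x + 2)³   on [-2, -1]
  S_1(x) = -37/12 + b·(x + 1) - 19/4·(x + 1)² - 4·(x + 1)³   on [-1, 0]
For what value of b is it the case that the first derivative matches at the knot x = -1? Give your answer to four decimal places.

-3.5000

S_0'(x) = 0 + 5/2·(x + 2) - 6·(x + 2)², so S_0'(-1) = -7/2. On the right, S_1'(-1) = b, so b = -7/2.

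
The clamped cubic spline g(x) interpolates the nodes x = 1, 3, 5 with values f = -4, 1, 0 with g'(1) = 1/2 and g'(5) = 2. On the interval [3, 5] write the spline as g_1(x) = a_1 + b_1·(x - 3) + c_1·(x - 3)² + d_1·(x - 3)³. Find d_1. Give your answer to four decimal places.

0.9688

Let M_i = g''(x_i). Step sizes h_i = 2, 2; slopes of the chords Δ_i = (y_(i+1) - y_i)/h_i = 5/2, -1/2.
  2·M_0 + 8·M_1 + 2·M_2 = 6(Δ_1 - Δ_0) = -18
Clamped end conditions give two more equations: 2h_0·M_0 + h_0·M_1 = 6(Δ_0 - g'(1)) = 12 and h_1·M_1 + 2h_1·M_2 = 6(g'(5) - Δ_1) = 15.
Forward elimination and back-substitution give M_0 = 45/8, M_1 = -21/4, M_2 = 51/8.
On [3, 5], with g_1(x) = a_1 + b_1·(x - 3) + c_1·(x - 3)² + d_1·(x - 3)³: c_1 = M_1/2 = -21/8, d_1 = (M_2 - M_1)/(6h_1) = 31/32, b_1 = Δ_1 - h_1(2M_1 + M_2)/6 = 7/8.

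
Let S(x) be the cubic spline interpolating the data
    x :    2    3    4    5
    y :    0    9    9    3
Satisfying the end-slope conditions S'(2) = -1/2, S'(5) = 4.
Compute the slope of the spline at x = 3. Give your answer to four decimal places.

8.8000

With m_i denoting the second derivative at x_i, h_i = 1, 1, 1, and Δ_i = (y_(i+1) − y_i)/h_i = 9, 0, -6:
  1·m_0 + 4·m_1 + 1·m_2 = 6(Δ_1 - Δ_0) = -54
  1·m_1 + 4·m_2 + 1·m_3 = 6(Δ_2 - Δ_1) = -36
Clamped end conditions give two more equations: 2h_0·m_0 + h_0·m_1 = 6(Δ_0 - S'(2)) = 57 and h_2·m_2 + 2h_2·m_3 = 6(S'(5) - Δ_2) = 60.
Forward elimination and back-substitution give m_0 = 192/5, m_1 = -99/5, m_2 = -66/5, m_3 = 183/5.
On [3, 4], S'(x) = b_1 + 2c_1·(x - 3) + 3d_1·(x - 3)² with b_1 = Δ_1 - h_1(2m_1 + m_2)/6 = 44/5, c_1 = m_1/2 = -99/10, d_1 = (m_2 - m_1)/(6h_1) = 11/10. So S'(3) = 44/5.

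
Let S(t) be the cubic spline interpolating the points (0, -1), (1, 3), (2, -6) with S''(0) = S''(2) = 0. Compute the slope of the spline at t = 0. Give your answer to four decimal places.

Write σ_i for S''(x_i). With h_i = 1, 1 and divided differences Δ_i = 4, -9, the continuity of S' gives the tridiagonal system
  1·σ_0 + 4·σ_1 + 1·σ_2 = 6(Δ_1 - Δ_0) = -78
Natural end conditions: σ_0 = σ_2 = 0.
Hence σ_0 = 0, σ_1 = -39/2, σ_2 = 0.
On [0, 1], S'(t) = b_0 + 2c_0·t + 3d_0·t² with b_0 = Δ_0 - h_0(2σ_0 + σ_1)/6 = 29/4, c_0 = σ_0/2 = 0, d_0 = (σ_1 - σ_0)/(6h_0) = -13/4. So S'(0) = 29/4.

7.2500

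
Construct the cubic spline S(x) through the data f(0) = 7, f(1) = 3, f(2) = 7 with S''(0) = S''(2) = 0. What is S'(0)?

Put M_i = S'' at the i-th knot. Here h = (1, 1) and Δ = (-4, 4), so the interior equations h_(i-1)·M_(i-1) + 2(h_(i-1)+h_i)·M_i + h_i·M_(i+1) = 6(Δ_i − Δ_(i-1)) read
  1·M_0 + 4·M_1 + 1·M_2 = 6(Δ_1 - Δ_0) = 48
Natural end conditions: M_0 = M_2 = 0.
Solving: M_0 = 0, M_1 = 12, M_2 = 0.
On [0, 1], S'(x) = b_0 + 2c_0·x + 3d_0·x² with b_0 = Δ_0 - h_0(2M_0 + M_1)/6 = -6, c_0 = M_0/2 = 0, d_0 = (M_1 - M_0)/(6h_0) = 2. So S'(0) = -6.

-6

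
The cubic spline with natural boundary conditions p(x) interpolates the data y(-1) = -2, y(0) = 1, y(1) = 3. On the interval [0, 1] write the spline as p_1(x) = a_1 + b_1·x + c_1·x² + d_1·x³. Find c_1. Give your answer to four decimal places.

Put M_i = p'' at the i-th knot. Here h = (1, 1) and Δ = (3, 2), so the interior equations h_(i-1)·M_(i-1) + 2(h_(i-1)+h_i)·M_i + h_i·M_(i+1) = 6(Δ_i − Δ_(i-1)) read
  1·M_0 + 4·M_1 + 1·M_2 = 6(Δ_1 - Δ_0) = -6
Natural end conditions: M_0 = M_2 = 0.
Hence M_0 = 0, M_1 = -3/2, M_2 = 0.
On [0, 1], with p_1(x) = a_1 + b_1·x + c_1·x² + d_1·x³: c_1 = M_1/2 = -3/4, d_1 = (M_2 - M_1)/(6h_1) = 1/4, b_1 = Δ_1 - h_1(2M_1 + M_2)/6 = 5/2.

-0.7500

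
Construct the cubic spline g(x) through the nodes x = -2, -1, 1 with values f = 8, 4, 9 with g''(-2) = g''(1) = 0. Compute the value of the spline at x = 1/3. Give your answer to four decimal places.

6.0494

Put m_i = g'' at the i-th knot. Here h = (1, 2) and Δ = (-4, 5/2), so the interior equations h_(i-1)·m_(i-1) + 2(h_(i-1)+h_i)·m_i + h_i·m_(i+1) = 6(Δ_i − Δ_(i-1)) read
  1·m_0 + 6·m_1 + 2·m_2 = 6(Δ_1 - Δ_0) = 39
Natural end conditions: m_0 = m_2 = 0.
Forward elimination and back-substitution give m_0 = 0, m_1 = 13/2, m_2 = 0.
On [-1, 1], g(x) = 4 - 11/6·(x + 1) + 13/4·(x + 1)² - 13/24·(x + 1)³.
With (x + 1) = 4/3: g(1/3) = 490/81.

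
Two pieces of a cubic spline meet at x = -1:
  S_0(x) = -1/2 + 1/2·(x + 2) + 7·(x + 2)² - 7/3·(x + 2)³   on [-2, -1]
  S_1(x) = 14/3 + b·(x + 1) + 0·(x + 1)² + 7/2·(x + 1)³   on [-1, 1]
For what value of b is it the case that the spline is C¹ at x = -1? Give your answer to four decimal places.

S_0'(x) = 1/2 + 14·(x + 2) - 7·(x + 2)², so S_0'(-1) = 15/2. On the right, S_1'(-1) = b, so b = 15/2.

7.5000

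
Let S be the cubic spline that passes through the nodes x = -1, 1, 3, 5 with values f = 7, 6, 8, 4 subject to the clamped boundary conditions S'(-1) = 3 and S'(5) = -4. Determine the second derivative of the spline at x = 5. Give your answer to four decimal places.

Write σ_i for S''(x_i). With h_i = 2, 2, 2 and divided differences Δ_i = -1/2, 1, -2, the continuity of S' gives the tridiagonal system
  2·σ_0 + 8·σ_1 + 2·σ_2 = 6(Δ_1 - Δ_0) = 9
  2·σ_1 + 8·σ_2 + 2·σ_3 = 6(Δ_2 - Δ_1) = -18
Clamped end conditions give two more equations: 2h_0·σ_0 + h_0·σ_1 = 6(Δ_0 - S'(-1)) = -21 and h_2·σ_2 + 2h_2·σ_3 = 6(S'(5) - Δ_2) = -12.
Hence σ_0 = -211/30, σ_1 = 107/30, σ_2 = -41/15, σ_3 = -49/30.

-1.6333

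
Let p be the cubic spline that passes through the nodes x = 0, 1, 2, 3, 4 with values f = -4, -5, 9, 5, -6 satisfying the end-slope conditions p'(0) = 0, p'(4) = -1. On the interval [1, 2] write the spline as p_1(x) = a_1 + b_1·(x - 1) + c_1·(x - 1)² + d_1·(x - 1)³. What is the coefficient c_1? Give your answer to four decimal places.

18.0357

With M_i denoting the second derivative at x_i, h_i = 1, 1, 1, 1, and Δ_i = (y_(i+1) − y_i)/h_i = -1, 14, -4, -11:
  1·M_0 + 4·M_1 + 1·M_2 = 6(Δ_1 - Δ_0) = 90
  1·M_1 + 4·M_2 + 1·M_3 = 6(Δ_2 - Δ_1) = -108
  1·M_2 + 4·M_3 + 1·M_4 = 6(Δ_3 - Δ_2) = -42
Clamped end conditions give two more equations: 2h_0·M_0 + h_0·M_1 = 6(Δ_0 - p'(0)) = -6 and h_3·M_3 + 2h_3·M_4 = 6(p'(4) - Δ_3) = 60.
Hence M_0 = -589/28, M_1 = 505/14, M_2 = -133/4, M_3 = -155/14, M_4 = 995/28.
On [1, 2], with p_1(x) = a_1 + b_1·(x - 1) + c_1·(x - 1)² + d_1·(x - 1)³: c_1 = M_1/2 = 505/28, d_1 = (M_2 - M_1)/(6h_1) = -647/56, b_1 = Δ_1 - h_1(2M_1 + M_2)/6 = 421/56.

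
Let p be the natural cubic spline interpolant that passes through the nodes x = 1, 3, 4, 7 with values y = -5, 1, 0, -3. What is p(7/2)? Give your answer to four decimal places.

Write σ_i for p''(x_i). With h_i = 2, 1, 3 and divided differences Δ_i = 3, -1, -1, the continuity of p' gives the tridiagonal system
  2·σ_0 + 6·σ_1 + 1·σ_2 = 6(Δ_1 - Δ_0) = -24
  1·σ_1 + 8·σ_2 + 3·σ_3 = 6(Δ_2 - Δ_1) = 0
Natural end conditions: σ_0 = σ_3 = 0.
Solving: σ_0 = 0, σ_1 = -192/47, σ_2 = 24/47, σ_3 = 0.
On [3, 4], p(x) = 1 + 13/47·(x - 3) - 96/47·(x - 3)² + 36/47·(x - 3)³.
With (x - 3) = 1/2: p(7/2) = 34/47.

0.7234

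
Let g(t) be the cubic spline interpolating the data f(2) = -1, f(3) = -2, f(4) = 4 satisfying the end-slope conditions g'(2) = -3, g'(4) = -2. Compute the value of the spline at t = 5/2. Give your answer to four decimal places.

-2.5000

Write M_i for g''(x_i). With h_i = 1, 1 and divided differences Δ_i = -1, 6, the continuity of g' gives the tridiagonal system
  1·M_0 + 4·M_1 + 1·M_2 = 6(Δ_1 - Δ_0) = 42
Clamped end conditions give two more equations: 2h_0·M_0 + h_0·M_1 = 6(Δ_0 - g'(2)) = 12 and h_1·M_1 + 2h_1·M_2 = 6(g'(4) - Δ_1) = -48.
Solving: M_0 = -4, M_1 = 20, M_2 = -34.
On [2, 3], g(t) = -1 - 3·(t - 2) - 2·(t - 2)² + 4·(t - 2)³.
With (t - 2) = 1/2: g(5/2) = -5/2.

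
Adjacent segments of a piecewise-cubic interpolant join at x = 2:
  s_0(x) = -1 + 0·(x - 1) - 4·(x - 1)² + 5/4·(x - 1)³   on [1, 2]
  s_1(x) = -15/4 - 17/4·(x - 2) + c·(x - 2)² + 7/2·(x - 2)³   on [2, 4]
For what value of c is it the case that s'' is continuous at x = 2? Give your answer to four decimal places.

s_0''(x) = -8 + 15/2·(x - 1), so s_0''(2) = -1/2. On the right, s_1''(2) = 2c, so c = -1/4.

-0.2500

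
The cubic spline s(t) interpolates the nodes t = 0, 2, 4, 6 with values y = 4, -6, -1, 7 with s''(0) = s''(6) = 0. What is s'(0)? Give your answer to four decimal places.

Put m_i = s'' at the i-th knot. Here h = (2, 2, 2) and Δ = (-5, 5/2, 4), so the interior equations h_(i-1)·m_(i-1) + 2(h_(i-1)+h_i)·m_i + h_i·m_(i+1) = 6(Δ_i − Δ_(i-1)) read
  2·m_0 + 8·m_1 + 2·m_2 = 6(Δ_1 - Δ_0) = 45
  2·m_1 + 8·m_2 + 2·m_3 = 6(Δ_2 - Δ_1) = 9
Natural end conditions: m_0 = m_3 = 0.
Solving: m_0 = 0, m_1 = 57/10, m_2 = -3/10, m_3 = 0.
On [0, 2], s'(t) = b_0 + 2c_0·t + 3d_0·t² with b_0 = Δ_0 - h_0(2m_0 + m_1)/6 = -69/10, c_0 = m_0/2 = 0, d_0 = (m_1 - m_0)/(6h_0) = 19/40. So s'(0) = -69/10.

-6.9000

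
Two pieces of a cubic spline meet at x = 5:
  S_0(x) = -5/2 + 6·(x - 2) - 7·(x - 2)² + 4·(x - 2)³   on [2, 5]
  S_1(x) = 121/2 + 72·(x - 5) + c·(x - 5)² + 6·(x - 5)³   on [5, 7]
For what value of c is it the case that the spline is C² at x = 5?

29

S_0''(x) = -14 + 24·(x - 2), so S_0''(5) = 58. On the right, S_1''(5) = 2c, so c = 29.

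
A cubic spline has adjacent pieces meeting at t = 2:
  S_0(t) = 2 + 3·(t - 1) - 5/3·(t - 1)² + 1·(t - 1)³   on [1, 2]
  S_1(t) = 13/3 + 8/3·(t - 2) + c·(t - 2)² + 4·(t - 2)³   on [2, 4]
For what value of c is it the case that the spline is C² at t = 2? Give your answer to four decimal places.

S_0''(t) = -10/3 + 6·(t - 1), so S_0''(2) = 8/3. On the right, S_1''(2) = 2c, so c = 4/3.

1.3333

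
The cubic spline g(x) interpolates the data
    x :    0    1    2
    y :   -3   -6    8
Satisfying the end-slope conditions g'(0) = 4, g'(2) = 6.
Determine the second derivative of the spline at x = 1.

49

Put M_i = g'' at the i-th knot. Here h = (1, 1) and Δ = (-3, 14), so the interior equations h_(i-1)·M_(i-1) + 2(h_(i-1)+h_i)·M_i + h_i·M_(i+1) = 6(Δ_i − Δ_(i-1)) read
  1·M_0 + 4·M_1 + 1·M_2 = 6(Δ_1 - Δ_0) = 102
Clamped end conditions give two more equations: 2h_0·M_0 + h_0·M_1 = 6(Δ_0 - g'(0)) = -42 and h_1·M_1 + 2h_1·M_2 = 6(g'(2) - Δ_1) = -48.
Forward elimination and back-substitution give M_0 = -91/2, M_1 = 49, M_2 = -97/2.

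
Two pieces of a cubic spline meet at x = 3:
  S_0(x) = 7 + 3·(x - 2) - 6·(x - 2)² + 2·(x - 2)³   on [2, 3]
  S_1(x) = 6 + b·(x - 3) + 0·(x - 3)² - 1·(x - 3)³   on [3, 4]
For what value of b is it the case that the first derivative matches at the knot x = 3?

S_0'(x) = 3 - 12·(x - 2) + 6·(x - 2)², so S_0'(3) = -3. On the right, S_1'(3) = b, so b = -3.

-3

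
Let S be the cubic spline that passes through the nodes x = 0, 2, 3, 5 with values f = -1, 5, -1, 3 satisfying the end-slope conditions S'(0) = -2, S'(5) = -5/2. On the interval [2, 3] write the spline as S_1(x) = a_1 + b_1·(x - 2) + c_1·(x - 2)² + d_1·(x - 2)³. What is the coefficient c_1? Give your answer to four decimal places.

Write M_i for S''(x_i). With h_i = 2, 1, 2 and divided differences Δ_i = 3, -6, 2, the continuity of S' gives the tridiagonal system
  2·M_0 + 6·M_1 + 1·M_2 = 6(Δ_1 - Δ_0) = -54
  1·M_1 + 6·M_2 + 2·M_3 = 6(Δ_2 - Δ_1) = 48
Clamped end conditions give two more equations: 2h_0·M_0 + h_0·M_1 = 6(Δ_0 - S'(0)) = 30 and h_2·M_2 + 2h_2·M_3 = 6(S'(5) - Δ_2) = -27.
Solving the tridiagonal system: M_0 = 511/32, M_1 = -271/16, M_2 = 251/16, M_3 = -467/32.
On [2, 3], with S_1(x) = a_1 + b_1·(x - 2) + c_1·(x - 2)² + d_1·(x - 2)³: c_1 = M_1/2 = -271/32, d_1 = (M_2 - M_1)/(6h_1) = 87/16, b_1 = Δ_1 - h_1(2M_1 + M_2)/6 = -95/32.

-8.4688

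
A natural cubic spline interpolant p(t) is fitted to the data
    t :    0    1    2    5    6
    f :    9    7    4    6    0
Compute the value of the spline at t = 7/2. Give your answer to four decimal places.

5.7695

Write m_i for p''(x_i). With h_i = 1, 1, 3, 1 and divided differences Δ_i = -2, -3, 2/3, -6, the continuity of p' gives the tridiagonal system
  1·m_0 + 4·m_1 + 1·m_2 = 6(Δ_1 - Δ_0) = -6
  1·m_1 + 8·m_2 + 3·m_3 = 6(Δ_2 - Δ_1) = 22
  3·m_2 + 8·m_3 + 1·m_4 = 6(Δ_3 - Δ_2) = -40
Natural end conditions: m_0 = m_4 = 0.
Solving the tridiagonal system: m_0 = 0, m_1 = -313/106, m_2 = 308/53, m_3 = -761/106, m_4 = 0.
On [2, 5], p(t) = 4 - 989/636·(t - 2) + 154/53·(t - 2)² - 153/212·(t - 2)³.
With (t - 2) = 3/2: p(7/2) = 9785/1696.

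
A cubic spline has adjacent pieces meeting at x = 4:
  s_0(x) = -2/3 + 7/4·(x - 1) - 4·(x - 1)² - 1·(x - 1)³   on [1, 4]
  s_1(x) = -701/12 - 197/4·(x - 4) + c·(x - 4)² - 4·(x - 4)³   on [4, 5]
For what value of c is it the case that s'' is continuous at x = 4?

-13

s_0''(x) = -8 - 6·(x - 1), so s_0''(4) = -26. On the right, s_1''(4) = 2c, so c = -13.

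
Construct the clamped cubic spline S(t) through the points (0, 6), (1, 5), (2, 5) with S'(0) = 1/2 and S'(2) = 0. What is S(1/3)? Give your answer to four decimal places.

5.8796

Put M_i = S'' at the i-th knot. Here h = (1, 1) and Δ = (-1, 0), so the interior equations h_(i-1)·M_(i-1) + 2(h_(i-1)+h_i)·M_i + h_i·M_(i+1) = 6(Δ_i − Δ_(i-1)) read
  1·M_0 + 4·M_1 + 1·M_2 = 6(Δ_1 - Δ_0) = 6
Clamped end conditions give two more equations: 2h_0·M_0 + h_0·M_1 = 6(Δ_0 - S'(0)) = -9 and h_1·M_1 + 2h_1·M_2 = 6(S'(2) - Δ_1) = 0.
Solving the tridiagonal system: M_0 = -25/4, M_1 = 7/2, M_2 = -7/4.
On [0, 1], S(t) = 6 + 1/2·t - 25/8·t² + 13/8·t³.
With t = 1/3: S(1/3) = 635/108.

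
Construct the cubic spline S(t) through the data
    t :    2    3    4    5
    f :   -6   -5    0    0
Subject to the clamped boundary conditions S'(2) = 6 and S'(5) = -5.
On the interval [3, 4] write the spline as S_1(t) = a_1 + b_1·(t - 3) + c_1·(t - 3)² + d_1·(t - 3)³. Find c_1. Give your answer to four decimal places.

6.7333

Let m_i = S''(x_i). Step sizes h_i = 1, 1, 1; slopes of the chords Δ_i = (y_(i+1) - y_i)/h_i = 1, 5, 0.
  1·m_0 + 4·m_1 + 1·m_2 = 6(Δ_1 - Δ_0) = 24
  1·m_1 + 4·m_2 + 1·m_3 = 6(Δ_2 - Δ_1) = -30
Clamped end conditions give two more equations: 2h_0·m_0 + h_0·m_1 = 6(Δ_0 - S'(2)) = -30 and h_2·m_2 + 2h_2·m_3 = 6(S'(5) - Δ_2) = -30.
Hence m_0 = -326/15, m_1 = 202/15, m_2 = -122/15, m_3 = -164/15.
On [3, 4], with S_1(t) = a_1 + b_1·(t - 3) + c_1·(t - 3)² + d_1·(t - 3)³: c_1 = m_1/2 = 101/15, d_1 = (m_2 - m_1)/(6h_1) = -18/5, b_1 = Δ_1 - h_1(2m_1 + m_2)/6 = 28/15.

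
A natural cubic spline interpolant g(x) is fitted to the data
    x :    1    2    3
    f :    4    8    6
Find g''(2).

-9

Write σ_i for g''(x_i). With h_i = 1, 1 and divided differences Δ_i = 4, -2, the continuity of g' gives the tridiagonal system
  1·σ_0 + 4·σ_1 + 1·σ_2 = 6(Δ_1 - Δ_0) = -36
Natural end conditions: σ_0 = σ_2 = 0.
Solving: σ_0 = 0, σ_1 = -9, σ_2 = 0.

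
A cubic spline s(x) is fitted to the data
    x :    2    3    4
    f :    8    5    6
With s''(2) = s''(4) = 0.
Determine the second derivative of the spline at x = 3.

Put M_i = s'' at the i-th knot. Here h = (1, 1) and Δ = (-3, 1), so the interior equations h_(i-1)·M_(i-1) + 2(h_(i-1)+h_i)·M_i + h_i·M_(i+1) = 6(Δ_i − Δ_(i-1)) read
  1·M_0 + 4·M_1 + 1·M_2 = 6(Δ_1 - Δ_0) = 24
Natural end conditions: M_0 = M_2 = 0.
Solving the tridiagonal system: M_0 = 0, M_1 = 6, M_2 = 0.

6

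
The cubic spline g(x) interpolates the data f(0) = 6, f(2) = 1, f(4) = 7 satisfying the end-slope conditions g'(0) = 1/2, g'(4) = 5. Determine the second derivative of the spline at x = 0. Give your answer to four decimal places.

-7.5000

Write m_i for g''(x_i). With h_i = 2, 2 and divided differences Δ_i = -5/2, 3, the continuity of g' gives the tridiagonal system
  2·m_0 + 8·m_1 + 2·m_2 = 6(Δ_1 - Δ_0) = 33
Clamped end conditions give two more equations: 2h_0·m_0 + h_0·m_1 = 6(Δ_0 - g'(0)) = -18 and h_1·m_1 + 2h_1·m_2 = 6(g'(4) - Δ_1) = 12.
Solving: m_0 = -15/2, m_1 = 6, m_2 = 0.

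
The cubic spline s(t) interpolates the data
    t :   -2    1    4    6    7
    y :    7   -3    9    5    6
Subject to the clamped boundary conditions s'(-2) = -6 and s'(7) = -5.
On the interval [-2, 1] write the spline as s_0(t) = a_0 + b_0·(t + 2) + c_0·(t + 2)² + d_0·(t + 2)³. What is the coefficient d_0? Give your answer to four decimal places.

Put M_i = s'' at the i-th knot. Here h = (3, 3, 2, 1) and Δ = (-10/3, 4, -2, 1), so the interior equations h_(i-1)·M_(i-1) + 2(h_(i-1)+h_i)·M_i + h_i·M_(i+1) = 6(Δ_i − Δ_(i-1)) read
  3·M_0 + 12·M_1 + 3·M_2 = 6(Δ_1 - Δ_0) = 44
  3·M_1 + 10·M_2 + 2·M_3 = 6(Δ_2 - Δ_1) = -36
  2·M_2 + 6·M_3 + 1·M_4 = 6(Δ_3 - Δ_2) = 18
Clamped end conditions give two more equations: 2h_0·M_0 + h_0·M_1 = 6(Δ_0 - s'(-2)) = 16 and h_3·M_3 + 2h_3·M_4 = 6(s'(7) - Δ_3) = -36.
Forward elimination and back-substitution give M_0 = -1/18, M_1 = 49/9, M_2 = -127/18, M_3 = 82/9, M_4 = -203/9.
On [-2, 1], with s_0(t) = a_0 + b_0·(t + 2) + c_0·(t + 2)² + d_0·(t + 2)³: c_0 = M_0/2 = -1/36, d_0 = (M_1 - M_0)/(6h_0) = 11/36, b_0 = Δ_0 - h_0(2M_0 + M_1)/6 = -6.

0.3056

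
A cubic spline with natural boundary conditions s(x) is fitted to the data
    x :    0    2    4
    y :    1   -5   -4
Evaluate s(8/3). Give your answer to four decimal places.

-5.3148

Let σ_i = s''(x_i). Step sizes h_i = 2, 2; slopes of the chords Δ_i = (y_(i+1) - y_i)/h_i = -3, 1/2.
  2·σ_0 + 8·σ_1 + 2·σ_2 = 6(Δ_1 - Δ_0) = 21
Natural end conditions: σ_0 = σ_2 = 0.
Hence σ_0 = 0, σ_1 = 21/8, σ_2 = 0.
On [2, 4], s(x) = -5 - 5/4·(x - 2) + 21/16·(x - 2)² - 7/32·(x - 2)³.
With (x - 2) = 2/3: s(8/3) = -287/54.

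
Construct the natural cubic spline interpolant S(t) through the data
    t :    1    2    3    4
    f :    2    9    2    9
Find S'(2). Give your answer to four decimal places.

With M_i denoting the second derivative at x_i, h_i = 1, 1, 1, and Δ_i = (y_(i+1) − y_i)/h_i = 7, -7, 7:
  1·M_0 + 4·M_1 + 1·M_2 = 6(Δ_1 - Δ_0) = -84
  1·M_1 + 4·M_2 + 1·M_3 = 6(Δ_2 - Δ_1) = 84
Natural end conditions: M_0 = M_3 = 0.
Solving: M_0 = 0, M_1 = -28, M_2 = 28, M_3 = 0.
On [2, 3], S'(t) = b_1 + 2c_1·(t - 2) + 3d_1·(t - 2)² with b_1 = Δ_1 - h_1(2M_1 + M_2)/6 = -7/3, c_1 = M_1/2 = -14, d_1 = (M_2 - M_1)/(6h_1) = 28/3. So S'(2) = -7/3.

-2.3333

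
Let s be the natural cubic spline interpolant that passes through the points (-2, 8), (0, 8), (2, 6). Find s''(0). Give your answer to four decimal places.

Write M_i for s''(x_i). With h_i = 2, 2 and divided differences Δ_i = 0, -1, the continuity of s' gives the tridiagonal system
  2·M_0 + 8·M_1 + 2·M_2 = 6(Δ_1 - Δ_0) = -6
Natural end conditions: M_0 = M_2 = 0.
Solving the tridiagonal system: M_0 = 0, M_1 = -3/4, M_2 = 0.

-0.7500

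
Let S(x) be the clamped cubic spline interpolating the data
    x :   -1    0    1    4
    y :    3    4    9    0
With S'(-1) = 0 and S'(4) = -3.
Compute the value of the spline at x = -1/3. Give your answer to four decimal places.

Let M_i = S''(x_i). Step sizes h_i = 1, 1, 3; slopes of the chords Δ_i = (y_(i+1) - y_i)/h_i = 1, 5, -3.
  1·M_0 + 4·M_1 + 1·M_2 = 6(Δ_1 - Δ_0) = 24
  1·M_1 + 8·M_2 + 3·M_3 = 6(Δ_2 - Δ_1) = -48
Clamped end conditions give two more equations: 2h_0·M_0 + h_0·M_1 = 6(Δ_0 - S'(-1)) = 6 and h_2·M_2 + 2h_2·M_3 = 6(S'(4) - Δ_2) = 0.
Forward elimination and back-substitution give M_0 = -36/29, M_1 = 246/29, M_2 = -252/29, M_3 = 126/29.
On [-1, 0], S(x) = 3 + 0·(x + 1) - 18/29·(x + 1)² + 47/29·(x + 1)³.
With (x + 1) = 2/3: S(-1/3) = 2509/783.

3.2043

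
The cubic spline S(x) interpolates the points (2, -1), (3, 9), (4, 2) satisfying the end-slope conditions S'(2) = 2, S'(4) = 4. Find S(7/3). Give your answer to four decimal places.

Let σ_i = S''(x_i). Step sizes h_i = 1, 1; slopes of the chords Δ_i = (y_(i+1) - y_i)/h_i = 10, -7.
  1·σ_0 + 4·σ_1 + 1·σ_2 = 6(Δ_1 - Δ_0) = -102
Clamped end conditions give two more equations: 2h_0·σ_0 + h_0·σ_1 = 6(Δ_0 - S'(2)) = 48 and h_1·σ_1 + 2h_1·σ_2 = 6(S'(4) - Δ_1) = 66.
Solving: σ_0 = 101/2, σ_1 = -53, σ_2 = 119/2.
On [2, 3], S(x) = -1 + 2·(x - 2) + 101/4·(x - 2)² - 69/4·(x - 2)³.
With (x - 2) = 1/3: S(7/3) = 11/6.

1.8333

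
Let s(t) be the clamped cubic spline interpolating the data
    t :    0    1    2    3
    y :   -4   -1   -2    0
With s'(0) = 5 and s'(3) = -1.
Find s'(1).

Let m_i = s''(x_i). Step sizes h_i = 1, 1, 1; slopes of the chords Δ_i = (y_(i+1) - y_i)/h_i = 3, -1, 2.
  1·m_0 + 4·m_1 + 1·m_2 = 6(Δ_1 - Δ_0) = -24
  1·m_1 + 4·m_2 + 1·m_3 = 6(Δ_2 - Δ_1) = 18
Clamped end conditions give two more equations: 2h_0·m_0 + h_0·m_1 = 6(Δ_0 - s'(0)) = -12 and h_2·m_2 + 2h_2·m_3 = 6(s'(3) - Δ_2) = -18.
Solving: m_0 = -2, m_1 = -8, m_2 = 10, m_3 = -14.
On [1, 2], s'(t) = b_1 + 2c_1·(t - 1) + 3d_1·(t - 1)² with b_1 = Δ_1 - h_1(2m_1 + m_2)/6 = 0, c_1 = m_1/2 = -4, d_1 = (m_2 - m_1)/(6h_1) = 3. So s'(1) = 0.

0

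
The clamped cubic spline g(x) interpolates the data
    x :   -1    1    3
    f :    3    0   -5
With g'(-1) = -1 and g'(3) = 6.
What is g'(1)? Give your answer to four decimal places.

-4.2500

Put σ_i = g'' at the i-th knot. Here h = (2, 2) and Δ = (-3/2, -5/2), so the interior equations h_(i-1)·σ_(i-1) + 2(h_(i-1)+h_i)·σ_i + h_i·σ_(i+1) = 6(Δ_i − Δ_(i-1)) read
  2·σ_0 + 8·σ_1 + 2·σ_2 = 6(Δ_1 - Δ_0) = -6
Clamped end conditions give two more equations: 2h_0·σ_0 + h_0·σ_1 = 6(Δ_0 - g'(-1)) = -3 and h_1·σ_1 + 2h_1·σ_2 = 6(g'(3) - Δ_1) = 51.
Solving: σ_0 = 7/4, σ_1 = -5, σ_2 = 61/4.
On [1, 3], g'(x) = b_1 + 2c_1·(x - 1) + 3d_1·(x - 1)² with b_1 = Δ_1 - h_1(2σ_1 + σ_2)/6 = -17/4, c_1 = σ_1/2 = -5/2, d_1 = (σ_2 - σ_1)/(6h_1) = 27/16. So g'(1) = -17/4.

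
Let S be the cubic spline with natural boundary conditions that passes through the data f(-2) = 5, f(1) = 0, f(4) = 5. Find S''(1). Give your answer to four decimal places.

Put M_i = S'' at the i-th knot. Here h = (3, 3) and Δ = (-5/3, 5/3), so the interior equations h_(i-1)·M_(i-1) + 2(h_(i-1)+h_i)·M_i + h_i·M_(i+1) = 6(Δ_i − Δ_(i-1)) read
  3·M_0 + 12·M_1 + 3·M_2 = 6(Δ_1 - Δ_0) = 20
Natural end conditions: M_0 = M_2 = 0.
Forward elimination and back-substitution give M_0 = 0, M_1 = 5/3, M_2 = 0.

1.6667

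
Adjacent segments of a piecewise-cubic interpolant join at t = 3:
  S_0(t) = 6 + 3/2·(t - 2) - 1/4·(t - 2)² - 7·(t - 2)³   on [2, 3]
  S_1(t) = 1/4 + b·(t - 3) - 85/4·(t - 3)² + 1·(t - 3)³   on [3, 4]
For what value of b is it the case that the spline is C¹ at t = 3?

-20

S_0'(t) = 3/2 - 1/2·(t - 2) - 21·(t - 2)², so S_0'(3) = -20. On the right, S_1'(3) = b, so b = -20.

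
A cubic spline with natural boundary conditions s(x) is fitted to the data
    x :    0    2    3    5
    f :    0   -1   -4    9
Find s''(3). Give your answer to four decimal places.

10.2000

Write M_i for s''(x_i). With h_i = 2, 1, 2 and divided differences Δ_i = -1/2, -3, 13/2, the continuity of s' gives the tridiagonal system
  2·M_0 + 6·M_1 + 1·M_2 = 6(Δ_1 - Δ_0) = -15
  1·M_1 + 6·M_2 + 2·M_3 = 6(Δ_2 - Δ_1) = 57
Natural end conditions: M_0 = M_3 = 0.
Solving: M_0 = 0, M_1 = -21/5, M_2 = 51/5, M_3 = 0.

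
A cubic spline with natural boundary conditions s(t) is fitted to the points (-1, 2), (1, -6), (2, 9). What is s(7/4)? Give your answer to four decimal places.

With M_i denoting the second derivative at x_i, h_i = 2, 1, and Δ_i = (y_(i+1) − y_i)/h_i = -4, 15:
  2·M_0 + 6·M_1 + 1·M_2 = 6(Δ_1 - Δ_0) = 114
Natural end conditions: M_0 = M_2 = 0.
Solving: M_0 = 0, M_1 = 19, M_2 = 0.
On [1, 2], s(t) = -6 + 26/3·(t - 1) + 19/2·(t - 1)² - 19/6·(t - 1)³.
With (t - 1) = 3/4: s(7/4) = 577/128.

4.5078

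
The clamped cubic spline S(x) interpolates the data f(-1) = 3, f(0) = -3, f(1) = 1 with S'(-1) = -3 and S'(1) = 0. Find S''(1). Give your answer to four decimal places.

-25.5000

With M_i denoting the second derivative at x_i, h_i = 1, 1, and Δ_i = (y_(i+1) − y_i)/h_i = -6, 4:
  1·M_0 + 4·M_1 + 1·M_2 = 6(Δ_1 - Δ_0) = 60
Clamped end conditions give two more equations: 2h_0·M_0 + h_0·M_1 = 6(Δ_0 - S'(-1)) = -18 and h_1·M_1 + 2h_1·M_2 = 6(S'(1) - Δ_1) = -24.
Forward elimination and back-substitution give M_0 = -45/2, M_1 = 27, M_2 = -51/2.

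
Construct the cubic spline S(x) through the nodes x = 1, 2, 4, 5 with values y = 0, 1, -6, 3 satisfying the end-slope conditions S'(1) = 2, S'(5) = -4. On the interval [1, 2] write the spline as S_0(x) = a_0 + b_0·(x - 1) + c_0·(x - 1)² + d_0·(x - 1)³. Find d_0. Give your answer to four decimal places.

-2.9286

Let σ_i = S''(x_i). Step sizes h_i = 1, 2, 1; slopes of the chords Δ_i = (y_(i+1) - y_i)/h_i = 1, -7/2, 9.
  1·σ_0 + 6·σ_1 + 2·σ_2 = 6(Δ_1 - Δ_0) = -27
  2·σ_1 + 6·σ_2 + 1·σ_3 = 6(Δ_2 - Δ_1) = 75
Clamped end conditions give two more equations: 2h_0·σ_0 + h_0·σ_1 = 6(Δ_0 - S'(1)) = -6 and h_2·σ_2 + 2h_2·σ_3 = 6(S'(5) - Δ_2) = -78.
Forward elimination and back-substitution give σ_0 = 27/7, σ_1 = -96/7, σ_2 = 180/7, σ_3 = -363/7.
On [1, 2], with S_0(x) = a_0 + b_0·(x - 1) + c_0·(x - 1)² + d_0·(x - 1)³: c_0 = σ_0/2 = 27/14, d_0 = (σ_1 - σ_0)/(6h_0) = -41/14, b_0 = Δ_0 - h_0(2σ_0 + σ_1)/6 = 2.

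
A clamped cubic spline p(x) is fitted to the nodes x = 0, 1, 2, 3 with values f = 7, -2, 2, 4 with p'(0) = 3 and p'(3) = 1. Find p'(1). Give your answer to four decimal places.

-5.9333

Put M_i = p'' at the i-th knot. Here h = (1, 1, 1) and Δ = (-9, 4, 2), so the interior equations h_(i-1)·M_(i-1) + 2(h_(i-1)+h_i)·M_i + h_i·M_(i+1) = 6(Δ_i − Δ_(i-1)) read
  1·M_0 + 4·M_1 + 1·M_2 = 6(Δ_1 - Δ_0) = 78
  1·M_1 + 4·M_2 + 1·M_3 = 6(Δ_2 - Δ_1) = -12
Clamped end conditions give two more equations: 2h_0·M_0 + h_0·M_1 = 6(Δ_0 - p'(0)) = -72 and h_2·M_2 + 2h_2·M_3 = 6(p'(3) - Δ_2) = -6.
Solving the tridiagonal system: M_0 = -812/15, M_1 = 544/15, M_2 = -194/15, M_3 = 52/15.
On [1, 2], p'(x) = b_1 + 2c_1·(x - 1) + 3d_1·(x - 1)² with b_1 = Δ_1 - h_1(2M_1 + M_2)/6 = -89/15, c_1 = M_1/2 = 272/15, d_1 = (M_2 - M_1)/(6h_1) = -41/5. So p'(1) = -89/15.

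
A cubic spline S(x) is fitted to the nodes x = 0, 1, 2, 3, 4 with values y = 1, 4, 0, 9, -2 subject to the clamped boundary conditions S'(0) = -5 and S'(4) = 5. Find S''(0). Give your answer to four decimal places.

39.4643

Write m_i for S''(x_i). With h_i = 1, 1, 1, 1 and divided differences Δ_i = 3, -4, 9, -11, the continuity of S' gives the tridiagonal system
  1·m_0 + 4·m_1 + 1·m_2 = 6(Δ_1 - Δ_0) = -42
  1·m_1 + 4·m_2 + 1·m_3 = 6(Δ_2 - Δ_1) = 78
  1·m_2 + 4·m_3 + 1·m_4 = 6(Δ_3 - Δ_2) = -120
Clamped end conditions give two more equations: 2h_0·m_0 + h_0·m_1 = 6(Δ_0 - S'(0)) = 48 and h_3·m_3 + 2h_3·m_4 = 6(S'(4) - Δ_3) = 96.
Solving: m_0 = 1105/28, m_1 = -433/14, m_2 = 169/4, m_3 = -841/14, m_4 = 2185/28.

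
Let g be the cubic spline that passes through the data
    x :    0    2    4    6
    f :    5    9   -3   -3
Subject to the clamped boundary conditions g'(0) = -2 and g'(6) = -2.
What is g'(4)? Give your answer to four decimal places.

-3.6000

With m_i denoting the second derivative at x_i, h_i = 2, 2, 2, and Δ_i = (y_(i+1) − y_i)/h_i = 2, -6, 0:
  2·m_0 + 8·m_1 + 2·m_2 = 6(Δ_1 - Δ_0) = -48
  2·m_1 + 8·m_2 + 2·m_3 = 6(Δ_2 - Δ_1) = 36
Clamped end conditions give two more equations: 2h_0·m_0 + h_0·m_1 = 6(Δ_0 - g'(0)) = 24 and h_2·m_2 + 2h_2·m_3 = 6(g'(6) - Δ_2) = -12.
Solving the tridiagonal system: m_0 = 58/5, m_1 = -56/5, m_2 = 46/5, m_3 = -38/5.
On [4, 6], g'(x) = b_2 + 2c_2·(x - 4) + 3d_2·(x - 4)² with b_2 = Δ_2 - h_2(2m_2 + m_3)/6 = -18/5, c_2 = m_2/2 = 23/5, d_2 = (m_3 - m_2)/(6h_2) = -7/5. So g'(4) = -18/5.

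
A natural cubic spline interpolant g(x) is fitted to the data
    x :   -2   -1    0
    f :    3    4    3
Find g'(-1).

0

Let M_i = g''(x_i). Step sizes h_i = 1, 1; slopes of the chords Δ_i = (y_(i+1) - y_i)/h_i = 1, -1.
  1·M_0 + 4·M_1 + 1·M_2 = 6(Δ_1 - Δ_0) = -12
Natural end conditions: M_0 = M_2 = 0.
Solving the tridiagonal system: M_0 = 0, M_1 = -3, M_2 = 0.
On [-1, 0], g'(x) = b_1 + 2c_1·(x + 1) + 3d_1·(x + 1)² with b_1 = Δ_1 - h_1(2M_1 + M_2)/6 = 0, c_1 = M_1/2 = -3/2, d_1 = (M_2 - M_1)/(6h_1) = 1/2. So g'(-1) = 0.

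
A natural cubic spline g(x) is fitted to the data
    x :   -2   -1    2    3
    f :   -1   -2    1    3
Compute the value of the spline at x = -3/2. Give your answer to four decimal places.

Write σ_i for g''(x_i). With h_i = 1, 3, 1 and divided differences Δ_i = -1, 1, 2, the continuity of g' gives the tridiagonal system
  1·σ_0 + 8·σ_1 + 3·σ_2 = 6(Δ_1 - Δ_0) = 12
  3·σ_1 + 8·σ_2 + 1·σ_3 = 6(Δ_2 - Δ_1) = 6
Natural end conditions: σ_0 = σ_3 = 0.
Forward elimination and back-substitution give σ_0 = 0, σ_1 = 78/55, σ_2 = 12/55, σ_3 = 0.
On [-2, -1], g(x) = -1 - 68/55·(x + 2) + 0·(x + 2)² + 13/55·(x + 2)³.
With (x + 2) = 1/2: g(-3/2) = -699/440.

-1.5886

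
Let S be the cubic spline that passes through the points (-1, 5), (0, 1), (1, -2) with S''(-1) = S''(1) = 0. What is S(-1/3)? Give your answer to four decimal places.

Write M_i for S''(x_i). With h_i = 1, 1 and divided differences Δ_i = -4, -3, the continuity of S' gives the tridiagonal system
  1·M_0 + 4·M_1 + 1·M_2 = 6(Δ_1 - Δ_0) = 6
Natural end conditions: M_0 = M_2 = 0.
Hence M_0 = 0, M_1 = 3/2, M_2 = 0.
On [-1, 0], S(x) = 5 - 17/4·(x + 1) + 0·(x + 1)² + 1/4·(x + 1)³.
With (x + 1) = 2/3: S(-1/3) = 121/54.

2.2407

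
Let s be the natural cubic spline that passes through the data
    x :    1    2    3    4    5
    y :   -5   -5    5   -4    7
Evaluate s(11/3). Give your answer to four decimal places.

Write M_i for s''(x_i). With h_i = 1, 1, 1, 1 and divided differences Δ_i = 0, 10, -9, 11, the continuity of s' gives the tridiagonal system
  1·M_0 + 4·M_1 + 1·M_2 = 6(Δ_1 - Δ_0) = 60
  1·M_1 + 4·M_2 + 1·M_3 = 6(Δ_2 - Δ_1) = -114
  1·M_2 + 4·M_3 + 1·M_4 = 6(Δ_3 - Δ_2) = 120
Natural end conditions: M_0 = M_4 = 0.
Solving: M_0 = 0, M_1 = 369/14, M_2 = -318/7, M_3 = 579/14, M_4 = 0.
On [3, 4], s(x) = 5 - 3/4·(x - 3) - 159/7·(x - 3)² + 405/28·(x - 3)³.
With (x - 3) = 2/3: s(11/3) = -55/42.

-1.3095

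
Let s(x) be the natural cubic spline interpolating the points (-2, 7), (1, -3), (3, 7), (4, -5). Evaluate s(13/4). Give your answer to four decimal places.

5.0938

Let M_i = s''(x_i). Step sizes h_i = 3, 2, 1; slopes of the chords Δ_i = (y_(i+1) - y_i)/h_i = -10/3, 5, -12.
  3·M_0 + 10·M_1 + 2·M_2 = 6(Δ_1 - Δ_0) = 50
  2·M_1 + 6·M_2 + 1·M_3 = 6(Δ_2 - Δ_1) = -102
Natural end conditions: M_0 = M_3 = 0.
Solving: M_0 = 0, M_1 = 9, M_2 = -20, M_3 = 0.
On [3, 4], s(x) = 7 - 16/3·(x - 3) - 10·(x - 3)² + 10/3·(x - 3)³.
With (x - 3) = 1/4: s(13/4) = 163/32.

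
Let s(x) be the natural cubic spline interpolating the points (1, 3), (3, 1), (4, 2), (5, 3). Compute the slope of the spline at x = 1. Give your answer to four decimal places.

Let M_i = s''(x_i). Step sizes h_i = 2, 1, 1; slopes of the chords Δ_i = (y_(i+1) - y_i)/h_i = -1, 1, 1.
  2·M_0 + 6·M_1 + 1·M_2 = 6(Δ_1 - Δ_0) = 12
  1·M_1 + 4·M_2 + 1·M_3 = 6(Δ_2 - Δ_1) = 0
Natural end conditions: M_0 = M_3 = 0.
Hence M_0 = 0, M_1 = 48/23, M_2 = -12/23, M_3 = 0.
On [1, 3], s'(x) = b_0 + 2c_0·(x - 1) + 3d_0·(x - 1)² with b_0 = Δ_0 - h_0(2M_0 + M_1)/6 = -39/23, c_0 = M_0/2 = 0, d_0 = (M_1 - M_0)/(6h_0) = 4/23. So s'(1) = -39/23.

-1.6957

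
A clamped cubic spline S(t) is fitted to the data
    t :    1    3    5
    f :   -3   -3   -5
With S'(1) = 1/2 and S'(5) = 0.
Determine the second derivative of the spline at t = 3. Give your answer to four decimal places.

With σ_i denoting the second derivative at x_i, h_i = 2, 2, and Δ_i = (y_(i+1) − y_i)/h_i = 0, -1:
  2·σ_0 + 8·σ_1 + 2·σ_2 = 6(Δ_1 - Δ_0) = -6
Clamped end conditions give two more equations: 2h_0·σ_0 + h_0·σ_1 = 6(Δ_0 - S'(1)) = -3 and h_1·σ_1 + 2h_1·σ_2 = 6(S'(5) - Δ_1) = 6.
Forward elimination and back-substitution give σ_0 = -1/8, σ_1 = -5/4, σ_2 = 17/8.

-1.2500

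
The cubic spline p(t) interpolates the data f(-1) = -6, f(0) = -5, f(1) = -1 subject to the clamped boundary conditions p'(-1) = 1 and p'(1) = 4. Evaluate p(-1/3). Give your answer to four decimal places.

Let M_i = p''(x_i). Step sizes h_i = 1, 1; slopes of the chords Δ_i = (y_(i+1) - y_i)/h_i = 1, 4.
  1·M_0 + 4·M_1 + 1·M_2 = 6(Δ_1 - Δ_0) = 18
Clamped end conditions give two more equations: 2h_0·M_0 + h_0·M_1 = 6(Δ_0 - p'(-1)) = 0 and h_1·M_1 + 2h_1·M_2 = 6(p'(1) - Δ_1) = 0.
Hence M_0 = -3, M_1 = 6, M_2 = -3.
On [-1, 0], p(t) = -6 + 1·(t + 1) - 3/2·(t + 1)² + 3/2·(t + 1)³.
With (t + 1) = 2/3: p(-1/3) = -50/9.

-5.5556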